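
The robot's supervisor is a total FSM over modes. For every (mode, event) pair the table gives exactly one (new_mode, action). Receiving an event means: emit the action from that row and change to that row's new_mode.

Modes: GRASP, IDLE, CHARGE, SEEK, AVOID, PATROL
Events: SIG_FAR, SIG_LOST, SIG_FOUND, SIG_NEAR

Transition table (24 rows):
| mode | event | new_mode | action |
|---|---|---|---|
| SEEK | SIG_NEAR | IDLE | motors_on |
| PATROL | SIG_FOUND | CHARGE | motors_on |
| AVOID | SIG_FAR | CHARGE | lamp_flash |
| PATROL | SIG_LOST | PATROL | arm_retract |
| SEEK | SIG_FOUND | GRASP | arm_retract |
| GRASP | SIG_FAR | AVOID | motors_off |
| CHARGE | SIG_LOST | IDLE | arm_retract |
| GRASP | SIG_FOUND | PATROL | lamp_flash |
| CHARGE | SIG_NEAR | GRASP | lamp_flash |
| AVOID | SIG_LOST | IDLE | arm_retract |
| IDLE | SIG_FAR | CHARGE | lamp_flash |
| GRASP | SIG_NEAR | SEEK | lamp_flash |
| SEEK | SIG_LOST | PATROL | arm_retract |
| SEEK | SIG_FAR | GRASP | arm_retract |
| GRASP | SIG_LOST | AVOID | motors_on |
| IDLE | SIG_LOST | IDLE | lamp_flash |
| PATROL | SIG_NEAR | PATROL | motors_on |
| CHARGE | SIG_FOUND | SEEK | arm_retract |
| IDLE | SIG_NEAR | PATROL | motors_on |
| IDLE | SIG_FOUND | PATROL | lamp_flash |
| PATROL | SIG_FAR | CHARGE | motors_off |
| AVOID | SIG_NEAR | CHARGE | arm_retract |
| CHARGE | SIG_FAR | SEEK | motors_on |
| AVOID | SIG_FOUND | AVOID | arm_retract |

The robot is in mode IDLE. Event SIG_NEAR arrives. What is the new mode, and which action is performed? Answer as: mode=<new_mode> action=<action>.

mode=PATROL action=motors_on

current mode = IDLE; filter table to that mode:
  (IDLE, SIG_FAR) → (CHARGE, lamp_flash)
  (IDLE, SIG_LOST) → (IDLE, lamp_flash)
  (IDLE, SIG_NEAR) → (PATROL, motors_on)  ← event matches
  (IDLE, SIG_FOUND) → (PATROL, lamp_flash)
event = SIG_NEAR selects (PATROL, motors_on)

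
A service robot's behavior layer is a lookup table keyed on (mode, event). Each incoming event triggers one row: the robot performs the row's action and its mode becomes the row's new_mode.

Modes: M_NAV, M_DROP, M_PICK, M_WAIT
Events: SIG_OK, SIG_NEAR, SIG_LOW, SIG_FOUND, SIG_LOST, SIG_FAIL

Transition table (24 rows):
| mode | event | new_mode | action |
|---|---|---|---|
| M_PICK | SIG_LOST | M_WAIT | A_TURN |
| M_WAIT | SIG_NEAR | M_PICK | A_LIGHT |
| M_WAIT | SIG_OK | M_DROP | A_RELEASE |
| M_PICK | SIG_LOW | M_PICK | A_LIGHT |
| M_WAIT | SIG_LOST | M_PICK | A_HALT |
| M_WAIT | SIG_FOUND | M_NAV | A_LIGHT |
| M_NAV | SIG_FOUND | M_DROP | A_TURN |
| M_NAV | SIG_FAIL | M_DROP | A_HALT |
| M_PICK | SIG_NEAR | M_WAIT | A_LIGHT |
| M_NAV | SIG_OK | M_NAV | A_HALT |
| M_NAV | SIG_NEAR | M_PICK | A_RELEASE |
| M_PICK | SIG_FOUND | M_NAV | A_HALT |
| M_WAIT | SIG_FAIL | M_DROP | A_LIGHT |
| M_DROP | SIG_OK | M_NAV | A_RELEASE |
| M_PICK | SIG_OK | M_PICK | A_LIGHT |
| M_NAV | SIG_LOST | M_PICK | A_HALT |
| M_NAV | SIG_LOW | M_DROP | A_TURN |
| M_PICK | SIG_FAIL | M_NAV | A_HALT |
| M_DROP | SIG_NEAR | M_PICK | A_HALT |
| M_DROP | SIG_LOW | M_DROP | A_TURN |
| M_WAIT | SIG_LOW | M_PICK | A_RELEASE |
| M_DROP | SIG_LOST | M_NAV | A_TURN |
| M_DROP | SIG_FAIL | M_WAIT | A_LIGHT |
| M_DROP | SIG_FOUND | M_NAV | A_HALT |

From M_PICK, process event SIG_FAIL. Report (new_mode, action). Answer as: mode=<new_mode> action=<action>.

mode=M_NAV action=A_HALT

current mode = M_PICK; filter table to that mode:
  (M_PICK, SIG_LOST) → (M_WAIT, A_TURN)
  (M_PICK, SIG_LOW) → (M_PICK, A_LIGHT)
  (M_PICK, SIG_NEAR) → (M_WAIT, A_LIGHT)
  (M_PICK, SIG_FOUND) → (M_NAV, A_HALT)
  (M_PICK, SIG_OK) → (M_PICK, A_LIGHT)
  (M_PICK, SIG_FAIL) → (M_NAV, A_HALT)  ← event matches
event = SIG_FAIL selects (M_NAV, A_HALT)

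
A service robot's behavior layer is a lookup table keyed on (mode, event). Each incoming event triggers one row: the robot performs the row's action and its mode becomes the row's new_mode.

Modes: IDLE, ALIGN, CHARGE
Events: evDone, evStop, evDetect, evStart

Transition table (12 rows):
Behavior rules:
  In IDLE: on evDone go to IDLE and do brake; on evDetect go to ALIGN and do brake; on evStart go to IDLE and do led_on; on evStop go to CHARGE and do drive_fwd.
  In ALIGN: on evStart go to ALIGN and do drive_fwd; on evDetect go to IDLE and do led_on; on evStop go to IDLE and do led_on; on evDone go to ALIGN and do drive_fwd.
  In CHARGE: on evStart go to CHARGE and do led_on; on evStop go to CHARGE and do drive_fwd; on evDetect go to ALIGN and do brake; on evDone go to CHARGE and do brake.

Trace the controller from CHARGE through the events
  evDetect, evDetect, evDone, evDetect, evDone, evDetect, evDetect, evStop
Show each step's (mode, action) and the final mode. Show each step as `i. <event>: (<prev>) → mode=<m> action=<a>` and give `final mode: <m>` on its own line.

final mode: IDLE

1. evDetect: (CHARGE) → mode=ALIGN action=brake
2. evDetect: (ALIGN) → mode=IDLE action=led_on
3. evDone: (IDLE) → mode=IDLE action=brake
4. evDetect: (IDLE) → mode=ALIGN action=brake
5. evDone: (ALIGN) → mode=ALIGN action=drive_fwd
6. evDetect: (ALIGN) → mode=IDLE action=led_on
7. evDetect: (IDLE) → mode=ALIGN action=brake
8. evStop: (ALIGN) → mode=IDLE action=led_on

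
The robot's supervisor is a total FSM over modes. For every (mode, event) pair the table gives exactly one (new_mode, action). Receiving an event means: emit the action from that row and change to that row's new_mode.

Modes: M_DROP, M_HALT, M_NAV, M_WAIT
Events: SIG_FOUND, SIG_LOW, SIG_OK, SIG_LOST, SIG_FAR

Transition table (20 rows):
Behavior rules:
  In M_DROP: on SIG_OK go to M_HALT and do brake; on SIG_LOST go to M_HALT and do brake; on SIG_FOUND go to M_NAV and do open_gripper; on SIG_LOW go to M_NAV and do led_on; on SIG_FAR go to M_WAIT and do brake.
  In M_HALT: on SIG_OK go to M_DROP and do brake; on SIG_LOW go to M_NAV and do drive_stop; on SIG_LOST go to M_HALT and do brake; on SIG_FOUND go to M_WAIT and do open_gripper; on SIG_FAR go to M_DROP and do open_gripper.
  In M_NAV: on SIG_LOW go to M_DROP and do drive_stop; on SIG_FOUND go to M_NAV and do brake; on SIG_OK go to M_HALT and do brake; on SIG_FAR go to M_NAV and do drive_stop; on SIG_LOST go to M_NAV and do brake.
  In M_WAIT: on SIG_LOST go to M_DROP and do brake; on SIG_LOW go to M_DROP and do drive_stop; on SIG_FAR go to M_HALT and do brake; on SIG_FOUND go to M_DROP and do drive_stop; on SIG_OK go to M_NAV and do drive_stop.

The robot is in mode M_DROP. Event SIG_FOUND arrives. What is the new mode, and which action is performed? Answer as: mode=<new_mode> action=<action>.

current mode = M_DROP; filter table to that mode:
  (M_DROP, SIG_OK) → (M_HALT, brake)
  (M_DROP, SIG_LOST) → (M_HALT, brake)
  (M_DROP, SIG_FOUND) → (M_NAV, open_gripper)  ← event matches
  (M_DROP, SIG_LOW) → (M_NAV, led_on)
  (M_DROP, SIG_FAR) → (M_WAIT, brake)
event = SIG_FOUND selects (M_NAV, open_gripper)

mode=M_NAV action=open_gripper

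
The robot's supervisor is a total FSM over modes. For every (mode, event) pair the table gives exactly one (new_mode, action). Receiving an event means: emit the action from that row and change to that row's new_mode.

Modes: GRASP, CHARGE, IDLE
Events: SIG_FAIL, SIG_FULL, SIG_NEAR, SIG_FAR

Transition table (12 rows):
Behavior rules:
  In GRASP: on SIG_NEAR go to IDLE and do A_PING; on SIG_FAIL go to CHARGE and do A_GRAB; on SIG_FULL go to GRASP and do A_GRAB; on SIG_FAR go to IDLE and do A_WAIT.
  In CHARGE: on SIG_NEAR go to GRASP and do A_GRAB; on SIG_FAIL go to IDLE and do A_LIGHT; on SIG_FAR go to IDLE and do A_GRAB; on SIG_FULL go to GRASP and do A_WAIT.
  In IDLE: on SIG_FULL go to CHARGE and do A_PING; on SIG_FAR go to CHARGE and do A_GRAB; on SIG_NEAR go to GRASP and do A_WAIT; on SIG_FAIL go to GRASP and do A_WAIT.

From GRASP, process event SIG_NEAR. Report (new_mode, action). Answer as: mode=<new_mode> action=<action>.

mode=IDLE action=A_PING

current mode = GRASP; filter table to that mode:
  (GRASP, SIG_NEAR) → (IDLE, A_PING)  ← event matches
  (GRASP, SIG_FAIL) → (CHARGE, A_GRAB)
  (GRASP, SIG_FULL) → (GRASP, A_GRAB)
  (GRASP, SIG_FAR) → (IDLE, A_WAIT)
event = SIG_NEAR selects (IDLE, A_PING)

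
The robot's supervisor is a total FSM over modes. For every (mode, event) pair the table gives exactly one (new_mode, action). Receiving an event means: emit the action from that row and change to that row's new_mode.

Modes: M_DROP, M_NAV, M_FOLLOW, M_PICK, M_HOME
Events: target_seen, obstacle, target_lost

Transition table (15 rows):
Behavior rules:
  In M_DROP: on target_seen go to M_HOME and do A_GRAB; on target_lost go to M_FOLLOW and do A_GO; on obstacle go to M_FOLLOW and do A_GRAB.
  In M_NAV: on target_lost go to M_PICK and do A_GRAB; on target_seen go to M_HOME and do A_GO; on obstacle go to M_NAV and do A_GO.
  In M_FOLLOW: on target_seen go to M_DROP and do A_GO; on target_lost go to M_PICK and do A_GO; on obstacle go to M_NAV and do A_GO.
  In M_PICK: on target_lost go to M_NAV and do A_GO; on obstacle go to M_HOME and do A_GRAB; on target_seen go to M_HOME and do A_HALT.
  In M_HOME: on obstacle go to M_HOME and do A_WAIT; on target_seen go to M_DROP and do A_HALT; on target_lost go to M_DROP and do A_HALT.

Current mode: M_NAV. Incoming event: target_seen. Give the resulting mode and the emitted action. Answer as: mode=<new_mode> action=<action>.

current mode = M_NAV; filter table to that mode:
  (M_NAV, target_lost) → (M_PICK, A_GRAB)
  (M_NAV, target_seen) → (M_HOME, A_GO)  ← event matches
  (M_NAV, obstacle) → (M_NAV, A_GO)
event = target_seen selects (M_HOME, A_GO)

mode=M_HOME action=A_GO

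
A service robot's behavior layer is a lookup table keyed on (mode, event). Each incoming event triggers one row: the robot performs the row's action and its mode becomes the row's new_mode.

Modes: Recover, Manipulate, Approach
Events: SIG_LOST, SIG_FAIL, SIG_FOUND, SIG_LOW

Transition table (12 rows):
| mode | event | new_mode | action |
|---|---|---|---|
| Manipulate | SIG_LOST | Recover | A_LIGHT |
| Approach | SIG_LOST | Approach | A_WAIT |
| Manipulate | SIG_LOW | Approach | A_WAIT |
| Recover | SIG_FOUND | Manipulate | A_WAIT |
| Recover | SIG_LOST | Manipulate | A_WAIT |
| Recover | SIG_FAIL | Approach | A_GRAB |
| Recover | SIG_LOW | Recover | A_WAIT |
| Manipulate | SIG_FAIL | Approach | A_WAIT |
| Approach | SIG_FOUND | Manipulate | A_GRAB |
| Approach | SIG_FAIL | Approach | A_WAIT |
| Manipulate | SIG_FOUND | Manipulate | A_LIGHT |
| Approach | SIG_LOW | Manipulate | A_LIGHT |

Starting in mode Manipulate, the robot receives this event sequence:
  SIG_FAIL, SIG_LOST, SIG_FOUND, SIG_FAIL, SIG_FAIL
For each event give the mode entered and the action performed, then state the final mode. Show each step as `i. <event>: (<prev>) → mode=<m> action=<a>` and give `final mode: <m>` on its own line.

final mode: Approach

1. SIG_FAIL: (Manipulate) → mode=Approach action=A_WAIT
2. SIG_LOST: (Approach) → mode=Approach action=A_WAIT
3. SIG_FOUND: (Approach) → mode=Manipulate action=A_GRAB
4. SIG_FAIL: (Manipulate) → mode=Approach action=A_WAIT
5. SIG_FAIL: (Approach) → mode=Approach action=A_WAIT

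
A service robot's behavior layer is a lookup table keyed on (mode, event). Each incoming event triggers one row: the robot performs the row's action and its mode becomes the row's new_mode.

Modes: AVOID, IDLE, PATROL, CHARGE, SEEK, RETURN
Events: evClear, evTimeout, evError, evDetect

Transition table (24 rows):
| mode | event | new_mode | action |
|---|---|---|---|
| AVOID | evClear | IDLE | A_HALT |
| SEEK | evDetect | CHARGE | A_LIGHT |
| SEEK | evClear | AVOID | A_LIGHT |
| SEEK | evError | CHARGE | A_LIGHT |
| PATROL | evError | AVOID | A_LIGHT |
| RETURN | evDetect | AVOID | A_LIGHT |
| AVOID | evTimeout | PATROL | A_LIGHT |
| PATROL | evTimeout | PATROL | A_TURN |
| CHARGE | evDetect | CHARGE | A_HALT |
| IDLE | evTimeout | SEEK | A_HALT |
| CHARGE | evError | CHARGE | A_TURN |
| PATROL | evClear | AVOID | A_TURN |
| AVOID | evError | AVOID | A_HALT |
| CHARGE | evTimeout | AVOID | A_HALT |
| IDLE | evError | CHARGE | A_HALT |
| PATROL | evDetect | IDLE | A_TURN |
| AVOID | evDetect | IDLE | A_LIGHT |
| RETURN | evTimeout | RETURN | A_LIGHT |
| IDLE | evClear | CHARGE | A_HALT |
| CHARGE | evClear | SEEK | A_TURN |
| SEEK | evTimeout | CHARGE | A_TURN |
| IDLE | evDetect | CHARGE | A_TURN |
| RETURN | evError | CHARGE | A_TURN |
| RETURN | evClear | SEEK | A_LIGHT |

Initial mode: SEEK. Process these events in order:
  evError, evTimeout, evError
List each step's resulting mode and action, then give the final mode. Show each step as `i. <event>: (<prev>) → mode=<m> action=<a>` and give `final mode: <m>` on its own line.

final mode: AVOID

1. evError: (SEEK) → mode=CHARGE action=A_LIGHT
2. evTimeout: (CHARGE) → mode=AVOID action=A_HALT
3. evError: (AVOID) → mode=AVOID action=A_HALT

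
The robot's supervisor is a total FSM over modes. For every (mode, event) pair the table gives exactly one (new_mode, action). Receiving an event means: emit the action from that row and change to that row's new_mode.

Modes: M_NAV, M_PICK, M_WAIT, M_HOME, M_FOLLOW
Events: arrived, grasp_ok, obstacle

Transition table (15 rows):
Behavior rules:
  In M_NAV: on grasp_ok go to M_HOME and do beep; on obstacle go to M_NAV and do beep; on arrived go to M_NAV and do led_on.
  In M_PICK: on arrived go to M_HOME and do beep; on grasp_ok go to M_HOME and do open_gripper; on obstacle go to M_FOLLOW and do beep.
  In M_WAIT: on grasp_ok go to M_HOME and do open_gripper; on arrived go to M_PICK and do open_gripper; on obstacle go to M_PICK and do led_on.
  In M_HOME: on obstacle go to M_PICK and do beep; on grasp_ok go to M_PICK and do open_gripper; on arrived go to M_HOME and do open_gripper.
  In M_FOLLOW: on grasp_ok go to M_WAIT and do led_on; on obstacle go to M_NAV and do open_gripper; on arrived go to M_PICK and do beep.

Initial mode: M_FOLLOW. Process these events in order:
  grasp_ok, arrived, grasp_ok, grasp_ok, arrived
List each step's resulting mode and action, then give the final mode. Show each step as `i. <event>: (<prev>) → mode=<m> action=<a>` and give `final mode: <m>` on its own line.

final mode: M_HOME

1. grasp_ok: (M_FOLLOW) → mode=M_WAIT action=led_on
2. arrived: (M_WAIT) → mode=M_PICK action=open_gripper
3. grasp_ok: (M_PICK) → mode=M_HOME action=open_gripper
4. grasp_ok: (M_HOME) → mode=M_PICK action=open_gripper
5. arrived: (M_PICK) → mode=M_HOME action=beep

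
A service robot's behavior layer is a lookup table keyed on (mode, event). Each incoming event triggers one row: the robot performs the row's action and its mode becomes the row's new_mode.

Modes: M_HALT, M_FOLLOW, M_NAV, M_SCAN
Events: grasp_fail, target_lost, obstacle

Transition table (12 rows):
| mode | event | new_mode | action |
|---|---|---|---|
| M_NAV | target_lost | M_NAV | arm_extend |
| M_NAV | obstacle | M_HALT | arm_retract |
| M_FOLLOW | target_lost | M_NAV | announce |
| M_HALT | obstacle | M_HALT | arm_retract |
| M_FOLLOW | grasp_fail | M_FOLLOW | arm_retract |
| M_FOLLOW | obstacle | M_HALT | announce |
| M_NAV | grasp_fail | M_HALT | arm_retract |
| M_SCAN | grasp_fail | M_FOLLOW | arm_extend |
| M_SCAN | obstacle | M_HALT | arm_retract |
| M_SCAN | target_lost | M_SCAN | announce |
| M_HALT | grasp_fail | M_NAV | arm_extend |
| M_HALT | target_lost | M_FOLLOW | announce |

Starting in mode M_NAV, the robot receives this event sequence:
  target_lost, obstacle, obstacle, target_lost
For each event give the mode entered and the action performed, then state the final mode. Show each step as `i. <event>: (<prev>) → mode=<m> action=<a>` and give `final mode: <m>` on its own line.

1. target_lost: (M_NAV) → mode=M_NAV action=arm_extend
2. obstacle: (M_NAV) → mode=M_HALT action=arm_retract
3. obstacle: (M_HALT) → mode=M_HALT action=arm_retract
4. target_lost: (M_HALT) → mode=M_FOLLOW action=announce

final mode: M_FOLLOW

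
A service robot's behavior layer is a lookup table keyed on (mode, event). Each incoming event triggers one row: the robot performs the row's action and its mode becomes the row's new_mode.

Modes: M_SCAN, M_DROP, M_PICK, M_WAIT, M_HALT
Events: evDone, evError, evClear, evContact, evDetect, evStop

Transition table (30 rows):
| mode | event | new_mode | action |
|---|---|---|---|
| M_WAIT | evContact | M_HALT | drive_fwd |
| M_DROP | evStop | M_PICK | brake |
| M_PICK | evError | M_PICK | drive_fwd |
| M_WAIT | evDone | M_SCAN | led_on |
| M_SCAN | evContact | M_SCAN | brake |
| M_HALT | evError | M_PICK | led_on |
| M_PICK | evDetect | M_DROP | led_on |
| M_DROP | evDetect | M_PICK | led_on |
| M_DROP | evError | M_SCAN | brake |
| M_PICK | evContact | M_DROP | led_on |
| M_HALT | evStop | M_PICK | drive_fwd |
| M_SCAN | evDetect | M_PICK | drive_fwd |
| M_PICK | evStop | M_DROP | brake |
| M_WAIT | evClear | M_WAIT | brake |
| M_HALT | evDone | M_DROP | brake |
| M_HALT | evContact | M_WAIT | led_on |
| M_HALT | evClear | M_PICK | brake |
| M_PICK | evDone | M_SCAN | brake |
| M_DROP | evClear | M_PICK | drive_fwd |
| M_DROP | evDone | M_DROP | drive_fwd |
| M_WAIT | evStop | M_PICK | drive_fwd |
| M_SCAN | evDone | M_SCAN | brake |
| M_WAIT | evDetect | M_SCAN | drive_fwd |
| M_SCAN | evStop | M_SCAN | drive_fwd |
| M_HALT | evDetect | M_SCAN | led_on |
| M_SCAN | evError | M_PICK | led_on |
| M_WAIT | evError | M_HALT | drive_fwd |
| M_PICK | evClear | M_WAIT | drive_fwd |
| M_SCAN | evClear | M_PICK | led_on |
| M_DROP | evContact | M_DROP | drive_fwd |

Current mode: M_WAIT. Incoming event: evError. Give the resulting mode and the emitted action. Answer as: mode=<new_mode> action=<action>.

mode=M_HALT action=drive_fwd

current mode = M_WAIT; filter table to that mode:
  (M_WAIT, evContact) → (M_HALT, drive_fwd)
  (M_WAIT, evDone) → (M_SCAN, led_on)
  (M_WAIT, evClear) → (M_WAIT, brake)
  (M_WAIT, evStop) → (M_PICK, drive_fwd)
  (M_WAIT, evDetect) → (M_SCAN, drive_fwd)
  (M_WAIT, evError) → (M_HALT, drive_fwd)  ← event matches
event = evError selects (M_HALT, drive_fwd)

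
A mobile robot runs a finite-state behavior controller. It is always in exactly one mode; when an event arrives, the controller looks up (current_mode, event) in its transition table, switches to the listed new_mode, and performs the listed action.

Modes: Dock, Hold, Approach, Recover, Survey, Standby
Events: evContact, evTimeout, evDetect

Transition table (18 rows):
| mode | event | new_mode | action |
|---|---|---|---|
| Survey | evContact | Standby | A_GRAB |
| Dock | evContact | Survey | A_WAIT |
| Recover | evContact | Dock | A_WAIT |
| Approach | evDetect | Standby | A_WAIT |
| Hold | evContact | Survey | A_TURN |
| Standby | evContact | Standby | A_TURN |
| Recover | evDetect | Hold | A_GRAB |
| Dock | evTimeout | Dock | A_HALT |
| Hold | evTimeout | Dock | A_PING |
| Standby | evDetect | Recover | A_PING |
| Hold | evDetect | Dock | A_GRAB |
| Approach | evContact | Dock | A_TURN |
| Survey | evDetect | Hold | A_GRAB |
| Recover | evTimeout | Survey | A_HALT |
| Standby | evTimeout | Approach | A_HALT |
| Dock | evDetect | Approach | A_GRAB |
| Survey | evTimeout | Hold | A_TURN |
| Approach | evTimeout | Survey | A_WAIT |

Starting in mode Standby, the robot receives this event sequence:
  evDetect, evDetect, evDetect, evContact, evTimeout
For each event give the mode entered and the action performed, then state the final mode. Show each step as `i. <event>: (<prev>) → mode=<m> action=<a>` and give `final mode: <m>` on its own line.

final mode: Hold

1. evDetect: (Standby) → mode=Recover action=A_PING
2. evDetect: (Recover) → mode=Hold action=A_GRAB
3. evDetect: (Hold) → mode=Dock action=A_GRAB
4. evContact: (Dock) → mode=Survey action=A_WAIT
5. evTimeout: (Survey) → mode=Hold action=A_TURN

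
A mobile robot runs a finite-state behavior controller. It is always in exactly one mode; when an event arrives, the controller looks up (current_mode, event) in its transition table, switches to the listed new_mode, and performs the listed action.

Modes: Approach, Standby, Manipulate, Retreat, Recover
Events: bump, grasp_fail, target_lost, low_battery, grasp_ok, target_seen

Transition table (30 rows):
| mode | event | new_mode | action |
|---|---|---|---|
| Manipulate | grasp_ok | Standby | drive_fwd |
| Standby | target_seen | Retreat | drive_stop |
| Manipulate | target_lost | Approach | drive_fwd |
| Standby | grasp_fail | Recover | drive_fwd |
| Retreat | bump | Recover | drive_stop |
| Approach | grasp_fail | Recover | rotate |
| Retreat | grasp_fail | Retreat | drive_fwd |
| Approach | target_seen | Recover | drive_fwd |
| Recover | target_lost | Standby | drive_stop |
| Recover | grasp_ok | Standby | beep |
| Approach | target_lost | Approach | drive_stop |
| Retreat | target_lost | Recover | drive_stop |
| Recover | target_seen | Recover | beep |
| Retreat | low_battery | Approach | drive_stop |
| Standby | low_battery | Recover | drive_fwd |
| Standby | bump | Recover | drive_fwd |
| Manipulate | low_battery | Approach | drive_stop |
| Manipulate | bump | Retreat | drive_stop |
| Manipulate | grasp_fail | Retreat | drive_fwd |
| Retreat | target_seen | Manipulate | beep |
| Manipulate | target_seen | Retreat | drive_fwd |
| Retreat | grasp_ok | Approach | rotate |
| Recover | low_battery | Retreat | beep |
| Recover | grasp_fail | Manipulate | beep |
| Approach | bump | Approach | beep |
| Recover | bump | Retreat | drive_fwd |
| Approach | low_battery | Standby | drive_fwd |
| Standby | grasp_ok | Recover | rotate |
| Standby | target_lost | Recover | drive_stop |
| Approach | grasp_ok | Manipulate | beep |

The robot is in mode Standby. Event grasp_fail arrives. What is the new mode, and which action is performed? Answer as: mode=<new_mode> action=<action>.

mode=Recover action=drive_fwd

current mode = Standby; filter table to that mode:
  (Standby, target_seen) → (Retreat, drive_stop)
  (Standby, grasp_fail) → (Recover, drive_fwd)  ← event matches
  (Standby, low_battery) → (Recover, drive_fwd)
  (Standby, bump) → (Recover, drive_fwd)
  (Standby, grasp_ok) → (Recover, rotate)
  (Standby, target_lost) → (Recover, drive_stop)
event = grasp_fail selects (Recover, drive_fwd)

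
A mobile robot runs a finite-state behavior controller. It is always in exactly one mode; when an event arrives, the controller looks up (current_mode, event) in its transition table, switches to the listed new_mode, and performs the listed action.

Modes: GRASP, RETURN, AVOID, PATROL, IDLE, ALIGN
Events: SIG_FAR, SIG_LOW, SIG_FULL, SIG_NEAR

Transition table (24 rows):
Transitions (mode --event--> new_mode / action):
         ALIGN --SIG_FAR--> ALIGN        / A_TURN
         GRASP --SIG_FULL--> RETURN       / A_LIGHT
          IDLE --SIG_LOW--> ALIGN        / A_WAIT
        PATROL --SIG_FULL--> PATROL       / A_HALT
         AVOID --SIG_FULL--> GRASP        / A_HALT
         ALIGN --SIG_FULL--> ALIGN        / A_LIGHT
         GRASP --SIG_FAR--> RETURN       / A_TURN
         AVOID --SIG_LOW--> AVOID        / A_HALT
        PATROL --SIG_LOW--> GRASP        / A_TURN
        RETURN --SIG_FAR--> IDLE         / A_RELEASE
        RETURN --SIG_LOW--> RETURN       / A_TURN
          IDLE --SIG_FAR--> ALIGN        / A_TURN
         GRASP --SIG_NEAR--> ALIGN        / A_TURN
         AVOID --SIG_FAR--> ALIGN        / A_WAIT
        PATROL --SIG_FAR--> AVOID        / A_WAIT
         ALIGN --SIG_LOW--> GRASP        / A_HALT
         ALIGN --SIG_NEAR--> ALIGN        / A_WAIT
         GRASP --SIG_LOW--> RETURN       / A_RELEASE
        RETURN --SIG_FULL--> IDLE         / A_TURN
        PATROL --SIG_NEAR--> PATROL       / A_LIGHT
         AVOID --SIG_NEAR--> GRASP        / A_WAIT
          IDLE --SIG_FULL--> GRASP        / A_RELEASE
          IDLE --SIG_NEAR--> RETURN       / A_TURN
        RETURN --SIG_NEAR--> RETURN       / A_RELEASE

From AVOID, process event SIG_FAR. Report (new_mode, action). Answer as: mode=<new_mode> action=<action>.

current mode = AVOID; filter table to that mode:
  (AVOID, SIG_FULL) → (GRASP, A_HALT)
  (AVOID, SIG_LOW) → (AVOID, A_HALT)
  (AVOID, SIG_FAR) → (ALIGN, A_WAIT)  ← event matches
  (AVOID, SIG_NEAR) → (GRASP, A_WAIT)
event = SIG_FAR selects (ALIGN, A_WAIT)

mode=ALIGN action=A_WAIT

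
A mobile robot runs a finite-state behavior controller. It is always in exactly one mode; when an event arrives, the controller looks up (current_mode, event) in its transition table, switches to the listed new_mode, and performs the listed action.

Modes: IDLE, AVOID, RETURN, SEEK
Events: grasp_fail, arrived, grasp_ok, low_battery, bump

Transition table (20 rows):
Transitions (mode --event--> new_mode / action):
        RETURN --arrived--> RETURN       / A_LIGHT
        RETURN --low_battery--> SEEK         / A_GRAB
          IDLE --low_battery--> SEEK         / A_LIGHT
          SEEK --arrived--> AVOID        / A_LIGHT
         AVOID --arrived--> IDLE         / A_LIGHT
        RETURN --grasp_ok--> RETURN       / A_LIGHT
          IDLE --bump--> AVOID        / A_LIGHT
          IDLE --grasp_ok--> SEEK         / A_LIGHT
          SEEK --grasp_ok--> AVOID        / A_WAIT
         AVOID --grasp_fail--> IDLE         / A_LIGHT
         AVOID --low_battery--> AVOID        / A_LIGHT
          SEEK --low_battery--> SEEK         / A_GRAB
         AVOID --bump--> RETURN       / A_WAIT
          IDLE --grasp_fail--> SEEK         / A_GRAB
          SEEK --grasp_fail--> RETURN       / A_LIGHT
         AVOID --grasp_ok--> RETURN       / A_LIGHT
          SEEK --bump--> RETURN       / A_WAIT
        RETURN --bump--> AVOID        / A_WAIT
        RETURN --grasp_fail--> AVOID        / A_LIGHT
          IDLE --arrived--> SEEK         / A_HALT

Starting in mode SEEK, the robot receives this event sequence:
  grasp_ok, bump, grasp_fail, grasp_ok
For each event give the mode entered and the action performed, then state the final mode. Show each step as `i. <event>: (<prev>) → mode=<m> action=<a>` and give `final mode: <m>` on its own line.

final mode: RETURN

1. grasp_ok: (SEEK) → mode=AVOID action=A_WAIT
2. bump: (AVOID) → mode=RETURN action=A_WAIT
3. grasp_fail: (RETURN) → mode=AVOID action=A_LIGHT
4. grasp_ok: (AVOID) → mode=RETURN action=A_LIGHT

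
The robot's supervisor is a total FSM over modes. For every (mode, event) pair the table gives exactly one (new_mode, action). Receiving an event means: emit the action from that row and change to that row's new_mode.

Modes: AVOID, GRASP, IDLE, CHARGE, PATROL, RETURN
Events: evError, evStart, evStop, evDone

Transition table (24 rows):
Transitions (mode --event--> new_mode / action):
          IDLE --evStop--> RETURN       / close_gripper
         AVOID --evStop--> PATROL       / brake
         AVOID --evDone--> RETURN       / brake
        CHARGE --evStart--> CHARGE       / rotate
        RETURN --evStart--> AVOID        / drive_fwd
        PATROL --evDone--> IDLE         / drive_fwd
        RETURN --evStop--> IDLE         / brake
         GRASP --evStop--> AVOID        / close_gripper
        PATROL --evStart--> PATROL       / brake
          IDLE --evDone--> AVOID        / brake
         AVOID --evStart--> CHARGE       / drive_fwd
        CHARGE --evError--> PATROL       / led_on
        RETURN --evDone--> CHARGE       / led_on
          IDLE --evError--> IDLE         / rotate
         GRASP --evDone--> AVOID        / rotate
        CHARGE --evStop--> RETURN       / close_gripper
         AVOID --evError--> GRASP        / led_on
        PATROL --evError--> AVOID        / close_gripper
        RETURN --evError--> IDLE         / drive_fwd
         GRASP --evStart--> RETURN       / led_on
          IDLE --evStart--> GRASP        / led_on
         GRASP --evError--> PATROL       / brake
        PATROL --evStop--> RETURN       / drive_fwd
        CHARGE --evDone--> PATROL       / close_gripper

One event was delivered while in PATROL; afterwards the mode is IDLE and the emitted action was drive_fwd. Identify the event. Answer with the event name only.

evDone

try evError: (PATROL, evError) → (AVOID, close_gripper)
try evStart: (PATROL, evStart) → (PATROL, brake)
try evStop: (PATROL, evStop) → (RETURN, drive_fwd)
try evDone: (PATROL, evDone) → (IDLE, drive_fwd)  ← matches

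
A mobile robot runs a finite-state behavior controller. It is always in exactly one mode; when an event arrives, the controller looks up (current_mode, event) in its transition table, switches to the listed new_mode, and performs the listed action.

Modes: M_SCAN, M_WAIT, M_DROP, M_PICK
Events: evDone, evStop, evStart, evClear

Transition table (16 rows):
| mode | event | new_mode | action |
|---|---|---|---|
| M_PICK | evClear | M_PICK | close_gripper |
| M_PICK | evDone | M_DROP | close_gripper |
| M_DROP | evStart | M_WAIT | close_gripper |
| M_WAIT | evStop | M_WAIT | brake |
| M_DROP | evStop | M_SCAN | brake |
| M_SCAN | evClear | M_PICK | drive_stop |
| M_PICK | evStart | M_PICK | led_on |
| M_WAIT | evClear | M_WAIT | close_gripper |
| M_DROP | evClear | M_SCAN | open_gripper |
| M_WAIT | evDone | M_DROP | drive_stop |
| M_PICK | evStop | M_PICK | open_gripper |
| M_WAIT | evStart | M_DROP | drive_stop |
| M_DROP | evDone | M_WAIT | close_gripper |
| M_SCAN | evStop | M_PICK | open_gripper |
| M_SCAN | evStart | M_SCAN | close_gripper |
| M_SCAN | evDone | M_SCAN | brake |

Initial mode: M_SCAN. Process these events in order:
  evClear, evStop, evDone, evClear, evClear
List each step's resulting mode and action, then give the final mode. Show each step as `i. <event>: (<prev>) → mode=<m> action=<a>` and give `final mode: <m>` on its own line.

final mode: M_PICK

1. evClear: (M_SCAN) → mode=M_PICK action=drive_stop
2. evStop: (M_PICK) → mode=M_PICK action=open_gripper
3. evDone: (M_PICK) → mode=M_DROP action=close_gripper
4. evClear: (M_DROP) → mode=M_SCAN action=open_gripper
5. evClear: (M_SCAN) → mode=M_PICK action=drive_stop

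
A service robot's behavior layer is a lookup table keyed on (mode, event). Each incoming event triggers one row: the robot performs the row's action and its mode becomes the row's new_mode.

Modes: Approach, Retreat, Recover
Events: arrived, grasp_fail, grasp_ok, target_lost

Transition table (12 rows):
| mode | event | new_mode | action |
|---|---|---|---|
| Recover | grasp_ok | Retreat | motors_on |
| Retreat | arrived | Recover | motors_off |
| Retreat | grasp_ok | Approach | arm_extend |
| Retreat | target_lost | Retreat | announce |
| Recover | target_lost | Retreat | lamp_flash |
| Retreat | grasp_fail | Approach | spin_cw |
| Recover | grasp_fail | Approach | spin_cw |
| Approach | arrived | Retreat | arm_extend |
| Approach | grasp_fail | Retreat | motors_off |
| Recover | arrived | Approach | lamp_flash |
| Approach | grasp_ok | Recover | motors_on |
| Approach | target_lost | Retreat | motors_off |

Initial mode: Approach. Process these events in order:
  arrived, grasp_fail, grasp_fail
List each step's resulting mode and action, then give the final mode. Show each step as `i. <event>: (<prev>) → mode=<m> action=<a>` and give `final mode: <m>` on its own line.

1. arrived: (Approach) → mode=Retreat action=arm_extend
2. grasp_fail: (Retreat) → mode=Approach action=spin_cw
3. grasp_fail: (Approach) → mode=Retreat action=motors_off

final mode: Retreat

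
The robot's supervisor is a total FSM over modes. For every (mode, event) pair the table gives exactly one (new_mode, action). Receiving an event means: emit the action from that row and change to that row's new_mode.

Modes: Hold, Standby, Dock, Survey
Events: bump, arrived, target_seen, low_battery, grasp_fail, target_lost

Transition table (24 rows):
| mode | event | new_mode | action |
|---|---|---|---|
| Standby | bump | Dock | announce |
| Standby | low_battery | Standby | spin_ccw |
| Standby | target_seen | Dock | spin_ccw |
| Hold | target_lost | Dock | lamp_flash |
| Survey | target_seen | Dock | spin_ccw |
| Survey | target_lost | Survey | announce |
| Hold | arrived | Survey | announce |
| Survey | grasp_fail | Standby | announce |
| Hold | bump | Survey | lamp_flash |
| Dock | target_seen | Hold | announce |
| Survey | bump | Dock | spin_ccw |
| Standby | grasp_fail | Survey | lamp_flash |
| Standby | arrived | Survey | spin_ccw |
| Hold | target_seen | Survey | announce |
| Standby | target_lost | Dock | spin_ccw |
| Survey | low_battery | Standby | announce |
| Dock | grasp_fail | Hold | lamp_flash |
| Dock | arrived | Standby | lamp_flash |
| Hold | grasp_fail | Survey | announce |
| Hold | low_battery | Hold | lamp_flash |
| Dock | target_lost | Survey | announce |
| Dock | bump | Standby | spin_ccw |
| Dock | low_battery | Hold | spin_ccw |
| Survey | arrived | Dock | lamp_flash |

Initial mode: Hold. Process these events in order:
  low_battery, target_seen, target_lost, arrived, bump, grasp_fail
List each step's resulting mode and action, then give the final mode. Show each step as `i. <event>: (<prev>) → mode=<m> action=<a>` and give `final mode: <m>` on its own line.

final mode: Survey

1. low_battery: (Hold) → mode=Hold action=lamp_flash
2. target_seen: (Hold) → mode=Survey action=announce
3. target_lost: (Survey) → mode=Survey action=announce
4. arrived: (Survey) → mode=Dock action=lamp_flash
5. bump: (Dock) → mode=Standby action=spin_ccw
6. grasp_fail: (Standby) → mode=Survey action=lamp_flash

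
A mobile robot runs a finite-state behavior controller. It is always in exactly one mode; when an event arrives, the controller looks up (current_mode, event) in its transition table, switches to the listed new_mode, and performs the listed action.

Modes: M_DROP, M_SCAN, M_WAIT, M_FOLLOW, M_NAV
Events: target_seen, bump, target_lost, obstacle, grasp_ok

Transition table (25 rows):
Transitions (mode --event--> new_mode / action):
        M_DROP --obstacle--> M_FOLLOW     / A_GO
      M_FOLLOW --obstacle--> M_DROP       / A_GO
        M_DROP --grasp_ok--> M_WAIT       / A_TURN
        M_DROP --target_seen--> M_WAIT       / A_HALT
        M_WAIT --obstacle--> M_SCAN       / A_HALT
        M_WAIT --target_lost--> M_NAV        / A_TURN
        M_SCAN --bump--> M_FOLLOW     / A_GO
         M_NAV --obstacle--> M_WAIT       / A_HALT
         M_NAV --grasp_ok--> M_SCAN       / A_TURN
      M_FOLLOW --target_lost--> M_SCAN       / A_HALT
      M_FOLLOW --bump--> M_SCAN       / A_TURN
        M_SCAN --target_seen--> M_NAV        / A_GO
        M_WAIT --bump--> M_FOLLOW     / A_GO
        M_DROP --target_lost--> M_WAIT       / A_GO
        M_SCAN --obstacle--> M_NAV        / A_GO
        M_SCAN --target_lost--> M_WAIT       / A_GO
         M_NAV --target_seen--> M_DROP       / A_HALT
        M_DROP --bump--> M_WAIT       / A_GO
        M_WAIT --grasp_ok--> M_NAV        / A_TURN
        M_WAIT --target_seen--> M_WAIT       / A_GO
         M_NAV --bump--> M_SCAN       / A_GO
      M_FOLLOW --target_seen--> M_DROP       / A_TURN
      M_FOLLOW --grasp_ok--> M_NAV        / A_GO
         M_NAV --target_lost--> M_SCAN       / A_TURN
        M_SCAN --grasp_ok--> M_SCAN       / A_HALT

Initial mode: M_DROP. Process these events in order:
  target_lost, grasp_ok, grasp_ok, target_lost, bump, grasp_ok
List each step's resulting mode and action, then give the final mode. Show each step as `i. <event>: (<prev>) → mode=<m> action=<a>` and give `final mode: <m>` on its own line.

final mode: M_NAV

1. target_lost: (M_DROP) → mode=M_WAIT action=A_GO
2. grasp_ok: (M_WAIT) → mode=M_NAV action=A_TURN
3. grasp_ok: (M_NAV) → mode=M_SCAN action=A_TURN
4. target_lost: (M_SCAN) → mode=M_WAIT action=A_GO
5. bump: (M_WAIT) → mode=M_FOLLOW action=A_GO
6. grasp_ok: (M_FOLLOW) → mode=M_NAV action=A_GO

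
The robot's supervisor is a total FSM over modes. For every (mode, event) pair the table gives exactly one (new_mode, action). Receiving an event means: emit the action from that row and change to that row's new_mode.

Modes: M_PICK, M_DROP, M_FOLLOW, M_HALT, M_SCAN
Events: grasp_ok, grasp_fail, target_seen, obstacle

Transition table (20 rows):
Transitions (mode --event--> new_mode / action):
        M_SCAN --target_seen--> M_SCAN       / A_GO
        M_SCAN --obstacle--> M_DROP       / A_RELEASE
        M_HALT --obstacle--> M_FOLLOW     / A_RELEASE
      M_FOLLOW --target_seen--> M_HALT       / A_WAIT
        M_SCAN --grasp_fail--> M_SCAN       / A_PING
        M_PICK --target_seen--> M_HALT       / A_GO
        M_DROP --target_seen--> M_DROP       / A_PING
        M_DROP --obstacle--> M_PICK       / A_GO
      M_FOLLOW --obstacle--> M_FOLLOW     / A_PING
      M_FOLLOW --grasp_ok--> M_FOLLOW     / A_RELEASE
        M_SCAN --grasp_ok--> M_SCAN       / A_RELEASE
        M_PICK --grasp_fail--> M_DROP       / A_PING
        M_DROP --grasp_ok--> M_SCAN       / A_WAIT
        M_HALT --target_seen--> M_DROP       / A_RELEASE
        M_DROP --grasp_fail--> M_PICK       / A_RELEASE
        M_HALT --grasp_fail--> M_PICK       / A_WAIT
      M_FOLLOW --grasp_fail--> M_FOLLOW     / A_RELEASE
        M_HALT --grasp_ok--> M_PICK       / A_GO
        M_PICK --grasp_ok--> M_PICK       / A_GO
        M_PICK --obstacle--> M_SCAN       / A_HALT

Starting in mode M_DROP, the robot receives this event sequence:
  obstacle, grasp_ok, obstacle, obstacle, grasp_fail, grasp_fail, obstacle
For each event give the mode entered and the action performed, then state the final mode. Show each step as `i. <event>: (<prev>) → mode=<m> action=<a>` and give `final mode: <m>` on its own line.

1. obstacle: (M_DROP) → mode=M_PICK action=A_GO
2. grasp_ok: (M_PICK) → mode=M_PICK action=A_GO
3. obstacle: (M_PICK) → mode=M_SCAN action=A_HALT
4. obstacle: (M_SCAN) → mode=M_DROP action=A_RELEASE
5. grasp_fail: (M_DROP) → mode=M_PICK action=A_RELEASE
6. grasp_fail: (M_PICK) → mode=M_DROP action=A_PING
7. obstacle: (M_DROP) → mode=M_PICK action=A_GO

final mode: M_PICK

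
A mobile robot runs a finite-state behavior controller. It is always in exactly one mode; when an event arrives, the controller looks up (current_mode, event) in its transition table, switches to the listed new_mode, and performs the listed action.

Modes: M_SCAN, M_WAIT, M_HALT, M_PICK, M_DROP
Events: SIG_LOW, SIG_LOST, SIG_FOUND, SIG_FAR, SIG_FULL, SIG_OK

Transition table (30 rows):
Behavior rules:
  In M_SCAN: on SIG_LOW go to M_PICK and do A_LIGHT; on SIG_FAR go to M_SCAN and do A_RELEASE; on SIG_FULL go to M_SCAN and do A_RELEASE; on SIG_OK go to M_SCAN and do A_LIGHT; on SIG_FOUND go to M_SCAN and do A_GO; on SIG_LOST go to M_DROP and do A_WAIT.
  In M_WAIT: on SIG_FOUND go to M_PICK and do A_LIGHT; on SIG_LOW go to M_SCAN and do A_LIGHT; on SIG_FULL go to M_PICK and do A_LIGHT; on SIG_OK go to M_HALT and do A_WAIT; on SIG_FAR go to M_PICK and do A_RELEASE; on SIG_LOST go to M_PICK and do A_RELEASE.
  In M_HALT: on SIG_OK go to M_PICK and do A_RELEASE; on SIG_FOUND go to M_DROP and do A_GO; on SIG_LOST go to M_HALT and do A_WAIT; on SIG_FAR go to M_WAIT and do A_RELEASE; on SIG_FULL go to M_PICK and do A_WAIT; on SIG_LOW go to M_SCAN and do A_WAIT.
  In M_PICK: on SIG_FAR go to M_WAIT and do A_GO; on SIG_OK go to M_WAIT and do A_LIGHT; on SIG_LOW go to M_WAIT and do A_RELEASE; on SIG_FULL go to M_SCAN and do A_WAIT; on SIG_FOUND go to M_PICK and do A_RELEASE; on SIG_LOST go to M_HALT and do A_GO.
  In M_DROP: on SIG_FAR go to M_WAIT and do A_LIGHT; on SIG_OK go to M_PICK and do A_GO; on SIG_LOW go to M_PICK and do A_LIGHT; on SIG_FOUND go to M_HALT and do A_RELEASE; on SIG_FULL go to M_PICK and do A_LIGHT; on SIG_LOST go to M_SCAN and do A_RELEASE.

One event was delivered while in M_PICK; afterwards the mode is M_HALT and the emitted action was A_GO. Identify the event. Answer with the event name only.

try SIG_LOW: (M_PICK, SIG_LOW) → (M_WAIT, A_RELEASE)
try SIG_LOST: (M_PICK, SIG_LOST) → (M_HALT, A_GO)  ← matches
try SIG_FOUND: (M_PICK, SIG_FOUND) → (M_PICK, A_RELEASE)
try SIG_FAR: (M_PICK, SIG_FAR) → (M_WAIT, A_GO)
try SIG_FULL: (M_PICK, SIG_FULL) → (M_SCAN, A_WAIT)
try SIG_OK: (M_PICK, SIG_OK) → (M_WAIT, A_LIGHT)

SIG_LOST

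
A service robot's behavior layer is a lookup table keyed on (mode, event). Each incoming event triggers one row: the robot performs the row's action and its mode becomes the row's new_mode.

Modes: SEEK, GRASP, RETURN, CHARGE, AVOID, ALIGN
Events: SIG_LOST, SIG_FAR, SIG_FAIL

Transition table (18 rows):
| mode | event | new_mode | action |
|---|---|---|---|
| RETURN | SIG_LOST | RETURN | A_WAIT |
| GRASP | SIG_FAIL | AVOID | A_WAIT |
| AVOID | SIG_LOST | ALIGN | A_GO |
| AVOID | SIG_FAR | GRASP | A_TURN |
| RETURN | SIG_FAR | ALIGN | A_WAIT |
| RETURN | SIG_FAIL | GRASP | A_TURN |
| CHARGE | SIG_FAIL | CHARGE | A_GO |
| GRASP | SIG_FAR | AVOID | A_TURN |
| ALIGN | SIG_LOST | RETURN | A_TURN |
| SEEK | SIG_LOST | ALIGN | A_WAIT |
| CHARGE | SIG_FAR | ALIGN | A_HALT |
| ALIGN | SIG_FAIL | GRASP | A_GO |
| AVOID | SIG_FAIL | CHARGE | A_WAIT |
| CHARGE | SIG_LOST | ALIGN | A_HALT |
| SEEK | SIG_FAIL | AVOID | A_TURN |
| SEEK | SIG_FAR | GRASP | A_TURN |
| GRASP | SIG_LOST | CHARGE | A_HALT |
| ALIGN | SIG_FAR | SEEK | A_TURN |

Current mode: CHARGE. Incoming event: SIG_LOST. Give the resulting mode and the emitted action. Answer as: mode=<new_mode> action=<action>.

mode=ALIGN action=A_HALT

current mode = CHARGE; filter table to that mode:
  (CHARGE, SIG_FAIL) → (CHARGE, A_GO)
  (CHARGE, SIG_FAR) → (ALIGN, A_HALT)
  (CHARGE, SIG_LOST) → (ALIGN, A_HALT)  ← event matches
event = SIG_LOST selects (ALIGN, A_HALT)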